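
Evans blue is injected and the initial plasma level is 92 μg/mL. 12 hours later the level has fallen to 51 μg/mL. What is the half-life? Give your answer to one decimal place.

14.1 hours

A/A₀ = 51/92 ≈ 0.55435.
n = log₂(1.8039) ≈ 0.85114 half-lives elapsed in 12 hours.
t½ = 12/0.85114 ≈ 14.099 hours.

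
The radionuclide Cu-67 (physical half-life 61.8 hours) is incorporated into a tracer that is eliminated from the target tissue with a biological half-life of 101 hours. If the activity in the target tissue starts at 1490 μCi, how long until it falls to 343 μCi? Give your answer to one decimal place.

1/t_eff = 1/t_phys + 1/t_biol = 1/61.8 + 1/101 = 0.026082 per hour.
t_eff = 61.8 × 101 / (61.8 + 101) ≈ 38.34 hours.
n = log₂(1490/343) ≈ 2.119; t = 2.119 × 38.34 ≈ 81.244 hours.

81.2 hours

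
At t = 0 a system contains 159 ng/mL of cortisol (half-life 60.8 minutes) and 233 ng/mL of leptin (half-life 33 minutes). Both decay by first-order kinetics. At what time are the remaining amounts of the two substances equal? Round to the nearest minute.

Set 159·(1/2)^(t/60.8) = 233·(1/2)^(t/33).
Taking log₂: log₂(159/233) = t·(1/60.8 − 1/33).
log₂(0.6824) = -0.5513; 1/60.8 − 1/33 = -0.013856.
t = -0.5513 / -0.013856 ≈ 39.789 minutes.

40 minutes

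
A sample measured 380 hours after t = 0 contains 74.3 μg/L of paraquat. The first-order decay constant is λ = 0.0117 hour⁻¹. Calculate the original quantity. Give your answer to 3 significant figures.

t½ = ln 2 / λ = 0.69315 / 0.0117 ≈ 59.243 hours.
Number of half-lives elapsed: n = 380/59.243 ≈ 6.4142.
A₀ = A × 2^n = 74.3 × 2^6.4142 = 74.3 × 85.285 ≈ 6336.7 μg/L.

6340 μg/L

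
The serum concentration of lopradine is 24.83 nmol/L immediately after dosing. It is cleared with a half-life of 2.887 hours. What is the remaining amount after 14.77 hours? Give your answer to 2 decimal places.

0.72 nmol/L

Number of half-lives: n = 14.77/2.887 ≈ 5.116.
Remaining = 24.83 × (1/2)^5.116 = 24.83 × 0.028835 ≈ 0.71597 nmol/L.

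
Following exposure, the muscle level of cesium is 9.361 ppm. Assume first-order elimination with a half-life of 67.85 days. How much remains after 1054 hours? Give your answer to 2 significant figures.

Convert the elapsed time: 1054 hours = 43.9167 days.
Number of half-lives: n = 43.9167/67.85 ≈ 0.64726.
Remaining = 9.361 × (1/2)^0.64726 = 9.361 × 0.63849 ≈ 5.9769 ppm.

6.0 ppm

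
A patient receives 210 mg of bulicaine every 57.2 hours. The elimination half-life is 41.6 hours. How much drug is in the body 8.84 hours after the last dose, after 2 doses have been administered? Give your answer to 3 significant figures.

The 2 doses were given 66.04, 8.84 hours ago.
Total = 210·(1/2)^(66.04/41.6) + 210·(1/2)^(8.84/41.6)
      = 69.877 + 181.24 ≈ 251.12 mg.

251 mg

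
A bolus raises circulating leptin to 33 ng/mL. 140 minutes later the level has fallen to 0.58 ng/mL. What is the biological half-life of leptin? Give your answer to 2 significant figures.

A/A₀ = 0.58/33 ≈ 0.017576.
n = log₂(56.897) ≈ 5.8303 half-lives elapsed in 140 minutes.
t½ = 140/5.8303 ≈ 24.013 minutes.

24 minutes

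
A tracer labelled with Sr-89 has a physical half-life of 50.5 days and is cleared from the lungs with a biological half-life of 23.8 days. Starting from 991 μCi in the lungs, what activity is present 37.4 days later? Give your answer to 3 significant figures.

200 μCi

1/t_eff = 1/t_phys + 1/t_biol = 1/50.5 + 1/23.8 = 0.061819 per day.
t_eff = 50.5 × 23.8 / (50.5 + 23.8) ≈ 16.176 days.
Remaining = 991 × (1/2)^(37.4/16.176) = 991 × (1/2)^2.312 ≈ 199.57 μCi.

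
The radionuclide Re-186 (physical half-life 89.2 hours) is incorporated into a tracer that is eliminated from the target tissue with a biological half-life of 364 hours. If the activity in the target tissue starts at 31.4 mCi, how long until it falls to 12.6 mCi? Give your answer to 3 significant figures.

94.4 hours

1/t_eff = 1/t_phys + 1/t_biol = 1/89.2 + 1/364 = 0.013958 per hour.
t_eff = 89.2 × 364 / (89.2 + 364) ≈ 71.643 hours.
n = log₂(31.4/12.6) ≈ 1.3173; t = 1.3173 × 71.643 ≈ 94.379 hours.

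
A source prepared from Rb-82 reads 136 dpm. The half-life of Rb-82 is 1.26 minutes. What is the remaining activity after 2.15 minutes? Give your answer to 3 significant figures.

41.7 dpm

Number of half-lives: n = 2.15/1.26 ≈ 1.7063.
Remaining = 136 × (1/2)^1.7063 = 136 × 0.30643 ≈ 41.675 dpm.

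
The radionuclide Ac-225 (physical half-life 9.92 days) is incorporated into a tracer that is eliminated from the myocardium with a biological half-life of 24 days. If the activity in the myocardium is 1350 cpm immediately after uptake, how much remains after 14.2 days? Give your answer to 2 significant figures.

330 cpm

1/t_eff = 1/t_phys + 1/t_biol = 1/9.92 + 1/24 = 0.14247 per day.
t_eff = 9.92 × 24 / (9.92 + 24) ≈ 7.0189 days.
Remaining = 1350 × (1/2)^(14.2/7.0189) = 1350 × (1/2)^2.0231 ≈ 332.13 cpm.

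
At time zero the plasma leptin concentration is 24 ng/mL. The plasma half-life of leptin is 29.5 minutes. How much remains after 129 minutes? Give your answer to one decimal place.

1.2 ng/mL

Number of half-lives: n = 129/29.5 ≈ 4.3729.
Remaining = 24 × (1/2)^4.3729 = 24 × 0.048265 ≈ 1.1584 ng/mL.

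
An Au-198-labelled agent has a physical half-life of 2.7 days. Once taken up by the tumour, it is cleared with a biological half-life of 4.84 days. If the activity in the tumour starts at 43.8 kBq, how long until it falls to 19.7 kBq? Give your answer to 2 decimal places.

1/t_eff = 1/t_phys + 1/t_biol = 1/2.7 + 1/4.84 = 0.57698 per day.
t_eff = 2.7 × 4.84 / (2.7 + 4.84) ≈ 1.7332 days.
n = log₂(43.8/19.7) ≈ 1.1527; t = 1.1527 × 1.7332 ≈ 1.9979 days.

2.00 days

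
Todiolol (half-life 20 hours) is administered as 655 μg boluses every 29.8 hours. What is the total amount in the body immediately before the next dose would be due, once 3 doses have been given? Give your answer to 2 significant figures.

350 μg

The 3 doses were given 89.4, 59.6, 29.8 hours ago.
Total = 655·(1/2)^(89.4/20) + 655·(1/2)^(59.6/20) + 655·(1/2)^(29.8/20)
      = 29.555 + 83.018 + 233.19 ≈ 345.76 μg.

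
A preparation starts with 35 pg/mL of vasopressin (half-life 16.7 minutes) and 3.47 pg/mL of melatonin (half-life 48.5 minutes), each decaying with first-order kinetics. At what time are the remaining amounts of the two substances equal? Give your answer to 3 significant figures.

84.9 minutes

Set 35·(1/2)^(t/16.7) = 3.47·(1/2)^(t/48.5).
Taking log₂: log₂(35/3.47) = t·(1/16.7 − 1/48.5).
log₂(10.086) = 3.3343; 1/16.7 − 1/48.5 = 0.039262.
t = 3.3343 / 0.039262 ≈ 84.926 minutes.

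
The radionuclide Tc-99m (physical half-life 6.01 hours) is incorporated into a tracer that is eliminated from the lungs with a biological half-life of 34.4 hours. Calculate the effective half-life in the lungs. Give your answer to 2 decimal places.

1/t_eff = 1/t_phys + 1/t_biol = 1/6.01 + 1/34.4 = 0.19546 per hour.
t_eff = 6.01 × 34.4 / (6.01 + 34.4) ≈ 5.1162 hours.

5.12 hours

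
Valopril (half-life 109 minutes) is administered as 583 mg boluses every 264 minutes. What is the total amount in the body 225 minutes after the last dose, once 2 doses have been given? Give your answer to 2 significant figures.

The 2 doses were given 489, 225 minutes ago.
Total = 583·(1/2)^(489/109) + 583·(1/2)^(225/109)
      = 26.012 + 139.4 ≈ 165.42 mg.

170 mg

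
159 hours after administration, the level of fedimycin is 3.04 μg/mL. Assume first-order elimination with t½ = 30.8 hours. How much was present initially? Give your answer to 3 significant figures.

109 μg/mL

Number of half-lives elapsed: n = 159/30.8 ≈ 5.1623.
A₀ = A × 2^n = 3.04 × 2^5.1623 = 3.04 × 35.811 ≈ 108.87 μg/mL.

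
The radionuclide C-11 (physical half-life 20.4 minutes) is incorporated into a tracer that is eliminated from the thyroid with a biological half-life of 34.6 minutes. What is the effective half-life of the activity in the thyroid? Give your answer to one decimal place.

1/t_eff = 1/t_phys + 1/t_biol = 1/20.4 + 1/34.6 = 0.077921 per minute.
t_eff = 20.4 × 34.6 / (20.4 + 34.6) ≈ 12.833 minutes.

12.8 minutes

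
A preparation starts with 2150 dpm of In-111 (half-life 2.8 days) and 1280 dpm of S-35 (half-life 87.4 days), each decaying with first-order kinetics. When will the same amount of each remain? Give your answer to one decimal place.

2.2 days

Set 2150·(1/2)^(t/2.8) = 1280·(1/2)^(t/87.4).
Taking log₂: log₂(2150/1280) = t·(1/2.8 − 1/87.4).
log₂(1.6797) = 0.74819; 1/2.8 − 1/87.4 = 0.3457.
t = 0.74819 / 0.3457 ≈ 2.1643 days.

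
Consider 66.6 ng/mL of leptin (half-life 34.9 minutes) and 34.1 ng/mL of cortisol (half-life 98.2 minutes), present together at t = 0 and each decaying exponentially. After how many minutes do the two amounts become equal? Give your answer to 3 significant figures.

Set 66.6·(1/2)^(t/34.9) = 34.1·(1/2)^(t/98.2).
Taking log₂: log₂(66.6/34.1) = t·(1/34.9 − 1/98.2).
log₂(1.9531) = 0.96575; 1/34.9 − 1/98.2 = 0.01847.
t = 0.96575 / 0.01847 ≈ 52.288 minutes.

52.3 minutes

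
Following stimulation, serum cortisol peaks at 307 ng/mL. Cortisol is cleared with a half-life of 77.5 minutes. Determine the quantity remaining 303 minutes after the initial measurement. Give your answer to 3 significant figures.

20.4 ng/mL

Number of half-lives: n = 303/77.5 ≈ 3.9097.
Remaining = 307 × (1/2)^3.9097 = 307 × 0.066538 ≈ 20.427 ng/mL.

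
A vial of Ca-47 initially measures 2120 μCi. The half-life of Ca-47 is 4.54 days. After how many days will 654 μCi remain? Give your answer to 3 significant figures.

Fraction remaining = 654/2120 ≈ 0.30849.
n = log₂(2120/654) = ln(3.2416)/ln 2 ≈ 1.6967 half-lives.
t = n × t½ = 1.6967 × 4.54 ≈ 7.703 days.

7.70 days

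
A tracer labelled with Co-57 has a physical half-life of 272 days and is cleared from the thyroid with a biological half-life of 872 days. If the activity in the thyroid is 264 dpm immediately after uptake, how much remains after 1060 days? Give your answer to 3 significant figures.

1/t_eff = 1/t_phys + 1/t_biol = 1/272 + 1/872 = 0.0048233 per day.
t_eff = 272 × 872 / (272 + 872) ≈ 207.33 days.
Remaining = 264 × (1/2)^(1060/207.33) = 264 × (1/2)^5.1127 ≈ 7.6303 dpm.

7.63 dpm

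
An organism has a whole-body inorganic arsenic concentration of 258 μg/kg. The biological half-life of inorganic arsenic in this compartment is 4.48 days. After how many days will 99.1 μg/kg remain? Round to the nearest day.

Fraction remaining = 99.1/258 ≈ 0.38411.
n = log₂(258/99.1) = ln(2.6034)/ln 2 ≈ 1.3804 half-lives.
t = n × t½ = 1.3804 × 4.48 ≈ 6.1843 days.

6 days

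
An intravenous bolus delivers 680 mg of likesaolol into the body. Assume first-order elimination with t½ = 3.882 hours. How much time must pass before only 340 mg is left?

3.882 hours

340/680 = 1/2, so 1 half-life has elapsed.
t = 1 × 3.882 = 3.882 hours.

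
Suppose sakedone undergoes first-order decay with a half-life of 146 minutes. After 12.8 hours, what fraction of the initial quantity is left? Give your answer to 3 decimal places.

12.8 hours = 768 minutes.
n = 768/146 ≈ 5.2603 half-lives.
Fraction remaining = (1/2)^5.2603 ≈ 0.026092.

0.026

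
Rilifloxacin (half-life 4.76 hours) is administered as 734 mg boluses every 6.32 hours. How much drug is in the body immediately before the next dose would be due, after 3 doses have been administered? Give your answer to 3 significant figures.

455 mg

The 3 doses were given 18.96, 12.64, 6.32 hours ago.
Total = 734·(1/2)^(18.96/4.76) + 734·(1/2)^(12.64/4.76) + 734·(1/2)^(6.32/4.76)
      = 46.413 + 116.5 + 292.42 ≈ 455.33 mg.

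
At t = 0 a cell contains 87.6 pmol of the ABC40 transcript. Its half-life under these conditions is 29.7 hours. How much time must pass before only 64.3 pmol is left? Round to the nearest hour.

13 hours

Fraction remaining = 64.3/87.6 ≈ 0.73402.
n = log₂(87.6/64.3) = ln(1.3624)/ln 2 ≈ 0.44611 half-lives.
t = n × t½ = 0.44611 × 29.7 ≈ 13.25 hours.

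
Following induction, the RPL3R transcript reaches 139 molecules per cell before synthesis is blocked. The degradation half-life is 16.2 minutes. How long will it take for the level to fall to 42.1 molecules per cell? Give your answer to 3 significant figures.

27.9 minutes

Fraction remaining = 42.1/139 ≈ 0.30288.
n = log₂(139/42.1) = ln(3.3017)/ln 2 ≈ 1.7232 half-lives.
t = n × t½ = 1.7232 × 16.2 ≈ 27.916 minutes.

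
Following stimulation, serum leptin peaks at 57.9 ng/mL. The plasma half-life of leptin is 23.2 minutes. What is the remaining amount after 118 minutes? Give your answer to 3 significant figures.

1.70 ng/mL

Number of half-lives: n = 118/23.2 ≈ 5.0862.
Remaining = 57.9 × (1/2)^5.0862 = 57.9 × 0.029437 ≈ 1.7044 ng/mL.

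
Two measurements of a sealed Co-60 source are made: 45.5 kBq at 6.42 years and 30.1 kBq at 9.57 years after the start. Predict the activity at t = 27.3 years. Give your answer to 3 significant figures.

Over Δt = 9.57 − 6.42 = 3.15 years, the level fell by a factor of 45.5/30.1 ≈ 1.5116.
n = log₂(1.5116) ≈ 0.5961 half-lives, so t½ = 3.15/0.5961 ≈ 5.2843 years.
From t = 9.57 to t = 27.3: 30.1 × (1/2)^((27.3−9.57)/5.2843) ≈ 2.9414 kBq.

2.94 kBq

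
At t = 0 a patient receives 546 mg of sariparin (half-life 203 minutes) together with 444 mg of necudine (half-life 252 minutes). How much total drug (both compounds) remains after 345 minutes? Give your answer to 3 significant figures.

340 mg

sariparin: 546 × (1/2)^(345/203) = 546 × (1/2)^1.6995 ≈ 168.11 mg.
necudine: 444 × (1/2)^(345/252) = 444 × (1/2)^1.369 ≈ 171.89 mg.
Total = 168.11 + 171.89 ≈ 340 mg.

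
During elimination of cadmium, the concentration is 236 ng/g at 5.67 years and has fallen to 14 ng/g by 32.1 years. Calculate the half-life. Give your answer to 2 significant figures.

6.5 years

Over Δt = 32.1 − 5.67 = 26.43 years, the level fell by a factor of 236/14 ≈ 16.857.
n = log₂(16.857) ≈ 4.0753 half-lives, so t½ = 26.43/4.0753 ≈ 6.4854 years.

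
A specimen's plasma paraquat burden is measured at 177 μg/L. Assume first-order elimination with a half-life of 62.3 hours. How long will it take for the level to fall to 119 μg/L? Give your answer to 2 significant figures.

36 hours

Fraction remaining = 119/177 ≈ 0.67232.
n = log₂(177/119) = ln(1.4874)/ln 2 ≈ 0.57279 half-lives.
t = n × t½ = 0.57279 × 62.3 ≈ 35.685 hours.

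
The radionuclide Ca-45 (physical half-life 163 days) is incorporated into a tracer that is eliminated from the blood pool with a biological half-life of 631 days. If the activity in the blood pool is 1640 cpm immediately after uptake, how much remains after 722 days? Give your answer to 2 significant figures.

1/t_eff = 1/t_phys + 1/t_biol = 1/163 + 1/631 = 0.0077198 per day.
t_eff = 163 × 631 / (163 + 631) ≈ 129.54 days.
Remaining = 1640 × (1/2)^(722/129.54) = 1640 × (1/2)^5.5737 ≈ 34.435 cpm.

34 cpm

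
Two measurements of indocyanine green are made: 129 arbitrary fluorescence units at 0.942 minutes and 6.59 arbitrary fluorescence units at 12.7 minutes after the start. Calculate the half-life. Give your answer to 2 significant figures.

Over Δt = 12.7 − 0.942 = 11.758 minutes, the level fell by a factor of 129/6.59 ≈ 19.575.
n = log₂(19.575) ≈ 4.2909 half-lives, so t½ = 11.758/4.2909 ≈ 2.7402 minutes.

2.7 minutes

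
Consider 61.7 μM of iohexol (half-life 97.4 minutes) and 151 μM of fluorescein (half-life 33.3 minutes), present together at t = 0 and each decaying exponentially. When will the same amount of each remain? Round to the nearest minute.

Set 61.7·(1/2)^(t/97.4) = 151·(1/2)^(t/33.3).
Taking log₂: log₂(61.7/151) = t·(1/97.4 − 1/33.3).
log₂(0.40861) = -1.2912; 1/97.4 − 1/33.3 = -0.019763.
t = -1.2912 / -0.019763 ≈ 65.334 minutes.

65 minutes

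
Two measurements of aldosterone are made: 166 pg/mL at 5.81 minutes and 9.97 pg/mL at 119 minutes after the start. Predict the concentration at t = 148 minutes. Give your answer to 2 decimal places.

4.85 pg/mL

Over Δt = 119 − 5.81 = 113.19 minutes, the level fell by a factor of 166/9.97 ≈ 16.65.
n = log₂(16.65) ≈ 4.0574 half-lives, so t½ = 113.19/4.0574 ≈ 27.897 minutes.
From t = 119 to t = 148: 9.97 × (1/2)^((148−119)/27.897) ≈ 4.8502 pg/mL.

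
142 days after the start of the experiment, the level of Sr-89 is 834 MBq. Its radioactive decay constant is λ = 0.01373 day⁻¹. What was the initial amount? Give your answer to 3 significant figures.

t½ = ln 2 / λ = 0.69315 / 0.01373 ≈ 50.484 days.
Number of half-lives elapsed: n = 142/50.484 ≈ 2.8128.
A₀ = A × 2^n = 834 × 2^2.8128 = 834 × 7.0263 ≈ 5859.9 MBq.

5860 MBq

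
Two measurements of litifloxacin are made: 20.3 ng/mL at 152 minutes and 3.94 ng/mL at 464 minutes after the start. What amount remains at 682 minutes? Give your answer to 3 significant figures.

1.25 ng/mL

Over Δt = 464 − 152 = 312 minutes, the level fell by a factor of 20.3/3.94 ≈ 5.1523.
n = log₂(5.1523) ≈ 2.3652 half-lives, so t½ = 312/2.3652 ≈ 131.91 minutes.
From t = 464 to t = 682: 3.94 × (1/2)^((682−464)/131.91) ≈ 1.2532 ng/mL.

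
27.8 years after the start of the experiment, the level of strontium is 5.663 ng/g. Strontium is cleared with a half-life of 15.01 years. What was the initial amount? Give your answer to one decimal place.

20.4 ng/g

Number of half-lives elapsed: n = 27.8/15.01 ≈ 1.8521.
A₀ = A × 2^n = 5.663 × 2^1.8521 = 5.663 × 3.6102 ≈ 20.445 ng/g.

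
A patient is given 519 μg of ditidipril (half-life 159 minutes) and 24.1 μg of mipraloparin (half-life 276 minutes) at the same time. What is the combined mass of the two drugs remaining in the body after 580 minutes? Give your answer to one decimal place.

ditidipril: 519 × (1/2)^(580/159) = 519 × (1/2)^3.6478 ≈ 41.407 μg.
mipraloparin: 24.1 × (1/2)^(580/276) = 24.1 × (1/2)^2.1014 ≈ 5.6159 μg.
Total = 41.407 + 5.6159 ≈ 47.023 μg.

47.0 μg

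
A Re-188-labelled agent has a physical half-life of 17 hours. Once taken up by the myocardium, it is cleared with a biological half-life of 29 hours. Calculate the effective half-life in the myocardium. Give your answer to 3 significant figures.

10.7 hours

1/t_eff = 1/t_phys + 1/t_biol = 1/17 + 1/29 = 0.093306 per hour.
t_eff = 17 × 29 / (17 + 29) ≈ 10.717 hours.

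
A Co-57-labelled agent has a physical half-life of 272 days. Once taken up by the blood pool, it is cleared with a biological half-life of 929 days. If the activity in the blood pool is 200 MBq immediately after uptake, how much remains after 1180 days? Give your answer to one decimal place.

4.1 MBq

1/t_eff = 1/t_phys + 1/t_biol = 1/272 + 1/929 = 0.0047529 per day.
t_eff = 272 × 929 / (272 + 929) ≈ 210.4 days.
Remaining = 200 × (1/2)^(1180/210.4) = 200 × (1/2)^5.6084 ≈ 4.0995 MBq.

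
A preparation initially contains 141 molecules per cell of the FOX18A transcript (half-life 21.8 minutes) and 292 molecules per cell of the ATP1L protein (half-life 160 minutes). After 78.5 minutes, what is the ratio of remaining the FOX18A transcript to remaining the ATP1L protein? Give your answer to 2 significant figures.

0.056

FOX18A transcript: 141 × (1/2)^(78.5/21.8) = 141 × (1/2)^3.6009 ≈ 11.621 molecules per cell.
ATP1L protein: 292 × (1/2)^(78.5/160) = 292 × (1/2)^0.49062 ≈ 207.82 molecules per cell.
Ratio ≈ 11.621 / 207.82 ≈ 0.055917.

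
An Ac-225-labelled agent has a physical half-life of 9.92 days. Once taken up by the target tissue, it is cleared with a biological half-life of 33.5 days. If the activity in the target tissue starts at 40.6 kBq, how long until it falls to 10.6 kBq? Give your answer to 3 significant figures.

14.8 days

1/t_eff = 1/t_phys + 1/t_biol = 1/9.92 + 1/33.5 = 0.13066 per day.
t_eff = 9.92 × 33.5 / (9.92 + 33.5) ≈ 7.6536 days.
n = log₂(40.6/10.6) ≈ 1.9374; t = 1.9374 × 7.6536 ≈ 14.828 days.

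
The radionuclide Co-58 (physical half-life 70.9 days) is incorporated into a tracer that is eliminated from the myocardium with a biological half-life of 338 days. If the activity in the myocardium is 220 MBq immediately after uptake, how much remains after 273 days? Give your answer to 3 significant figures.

1/t_eff = 1/t_phys + 1/t_biol = 1/70.9 + 1/338 = 0.017063 per day.
t_eff = 70.9 × 338 / (70.9 + 338) ≈ 58.607 days.
Remaining = 220 × (1/2)^(273/58.607) = 220 × (1/2)^4.6582 ≈ 8.713 MBq.

8.71 MBq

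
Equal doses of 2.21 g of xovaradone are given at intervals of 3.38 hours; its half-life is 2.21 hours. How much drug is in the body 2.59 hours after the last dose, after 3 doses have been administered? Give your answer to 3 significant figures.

1.44 g

The 3 doses were given 9.35, 5.97, 2.59 hours ago.
Total = 2.21·(1/2)^(9.35/2.21) + 2.21·(1/2)^(5.97/2.21) + 2.21·(1/2)^(2.59/2.21)
      = 0.11771 + 0.33978 + 0.98085 ≈ 1.4383 g.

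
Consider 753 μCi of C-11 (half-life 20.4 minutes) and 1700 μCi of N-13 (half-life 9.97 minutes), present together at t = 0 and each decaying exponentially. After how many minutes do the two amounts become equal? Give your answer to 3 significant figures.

22.9 minutes

Set 753·(1/2)^(t/20.4) = 1700·(1/2)^(t/9.97).
Taking log₂: log₂(753/1700) = t·(1/20.4 − 1/9.97).
log₂(0.44294) = -1.1748; 1/20.4 − 1/9.97 = -0.051281.
t = -1.1748 / -0.051281 ≈ 22.909 minutes.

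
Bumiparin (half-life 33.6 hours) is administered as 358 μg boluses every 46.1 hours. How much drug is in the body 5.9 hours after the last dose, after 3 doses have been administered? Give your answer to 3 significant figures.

The 3 doses were given 98.1, 52, 5.9 hours ago.
Total = 358·(1/2)^(98.1/33.6) + 358·(1/2)^(52/33.6) + 358·(1/2)^(5.9/33.6)
      = 47.313 + 122.46 + 316.97 ≈ 486.75 μg.

487 μg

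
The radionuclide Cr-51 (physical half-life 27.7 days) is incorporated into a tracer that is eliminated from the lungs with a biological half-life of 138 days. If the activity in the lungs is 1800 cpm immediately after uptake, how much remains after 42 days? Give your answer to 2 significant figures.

1/t_eff = 1/t_phys + 1/t_biol = 1/27.7 + 1/138 = 0.043347 per day.
t_eff = 27.7 × 138 / (27.7 + 138) ≈ 23.069 days.
Remaining = 1800 × (1/2)^(42/23.069) = 1800 × (1/2)^1.8206 ≈ 509.59 cpm.

510 cpm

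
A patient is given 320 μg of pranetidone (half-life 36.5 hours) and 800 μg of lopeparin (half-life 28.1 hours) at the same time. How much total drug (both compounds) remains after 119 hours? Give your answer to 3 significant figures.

pranetidone: 320 × (1/2)^(119/36.5) = 320 × (1/2)^3.2603 ≈ 33.397 μg.
lopeparin: 800 × (1/2)^(119/28.1) = 800 × (1/2)^4.2349 ≈ 42.488 μg.
Total = 33.397 + 42.488 ≈ 75.885 μg.

75.9 μg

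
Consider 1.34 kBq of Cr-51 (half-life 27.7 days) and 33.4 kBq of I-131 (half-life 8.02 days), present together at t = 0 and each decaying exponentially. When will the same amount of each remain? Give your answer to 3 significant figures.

Set 1.34·(1/2)^(t/27.7) = 33.4·(1/2)^(t/8.02).
Taking log₂: log₂(1.34/33.4) = t·(1/27.7 − 1/8.02).
log₂(0.04012) = -4.6395; 1/27.7 − 1/8.02 = -0.088587.
t = -4.6395 / -0.088587 ≈ 52.373 days.

52.4 days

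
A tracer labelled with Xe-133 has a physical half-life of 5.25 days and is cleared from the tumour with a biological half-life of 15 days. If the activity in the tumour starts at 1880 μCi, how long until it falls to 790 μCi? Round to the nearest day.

5 days

1/t_eff = 1/t_phys + 1/t_biol = 1/5.25 + 1/15 = 0.25714 per day.
t_eff = 5.25 × 15 / (5.25 + 15) ≈ 3.8889 days.
n = log₂(1880/790) ≈ 1.2508; t = 1.2508 × 3.8889 ≈ 4.8643 days.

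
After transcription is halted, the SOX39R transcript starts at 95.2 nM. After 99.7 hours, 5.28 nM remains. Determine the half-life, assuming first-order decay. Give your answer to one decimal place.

23.9 hours

A/A₀ = 5.28/95.2 ≈ 0.055462.
n = log₂(18.03) ≈ 4.1724 half-lives elapsed in 99.7 hours.
t½ = 99.7/4.1724 ≈ 23.895 hours.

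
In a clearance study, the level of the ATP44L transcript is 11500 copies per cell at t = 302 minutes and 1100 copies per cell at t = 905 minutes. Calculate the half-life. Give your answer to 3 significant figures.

178 minutes

Over Δt = 905 − 302 = 603 minutes, the level fell by a factor of 11500/1100 ≈ 10.455.
n = log₂(10.455) ≈ 3.3861 half-lives, so t½ = 603/3.3861 ≈ 178.08 minutes.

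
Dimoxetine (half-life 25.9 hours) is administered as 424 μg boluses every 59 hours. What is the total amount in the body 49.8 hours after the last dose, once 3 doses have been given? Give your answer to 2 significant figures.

The 3 doses were given 167.8, 108.8, 49.8 hours ago.
Total = 424·(1/2)^(167.8/25.9) + 424·(1/2)^(108.8/25.9) + 424·(1/2)^(49.8/25.9)
      = 4.754 + 23.057 + 111.83 ≈ 139.64 μg.

140 μg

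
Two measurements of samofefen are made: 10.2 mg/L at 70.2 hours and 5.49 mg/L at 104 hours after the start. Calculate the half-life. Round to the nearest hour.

Over Δt = 104 − 70.2 = 33.8 hours, the level fell by a factor of 10.2/5.49 ≈ 1.8579.
n = log₂(1.8579) ≈ 0.89369 half-lives, so t½ = 33.8/0.89369 ≈ 37.821 hours.

38 hours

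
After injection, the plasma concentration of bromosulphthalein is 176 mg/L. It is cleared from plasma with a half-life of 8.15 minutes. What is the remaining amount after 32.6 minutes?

Elapsed time is 4 half-lives (32.6/8.15).
Each half-life halves the amount: 176 × (1/2)^4 = 176/16 = 11 mg/L.

11 mg/L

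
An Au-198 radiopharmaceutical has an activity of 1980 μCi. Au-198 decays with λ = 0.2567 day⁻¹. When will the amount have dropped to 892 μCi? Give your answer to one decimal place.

3.1 days

t½ = ln 2 / λ = 0.69315 / 0.2567 ≈ 2.7002 days.
Fraction remaining = 892/1980 ≈ 0.45051.
n = log₂(1980/892) = ln(2.2197)/ln 2 ≈ 1.1504 half-lives.
t = n × t½ = 1.1504 × 2.7002 ≈ 3.1063 days.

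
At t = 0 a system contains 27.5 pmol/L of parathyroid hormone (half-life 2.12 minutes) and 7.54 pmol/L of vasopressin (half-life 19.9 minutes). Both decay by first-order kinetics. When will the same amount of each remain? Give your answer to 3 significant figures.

Set 27.5·(1/2)^(t/2.12) = 7.54·(1/2)^(t/19.9).
Taking log₂: log₂(27.5/7.54) = t·(1/2.12 − 1/19.9).
log₂(3.6472) = 1.8668; 1/2.12 − 1/19.9 = 0.42145.
t = 1.8668 / 0.42145 ≈ 4.4295 minutes.

4.43 minutes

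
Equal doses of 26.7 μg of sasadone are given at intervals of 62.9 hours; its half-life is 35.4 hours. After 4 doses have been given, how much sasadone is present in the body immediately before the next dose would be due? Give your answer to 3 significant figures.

10.9 μg

The 4 doses were given 251.6, 188.7, 125.8, 62.9 hours ago.
Total = 26.7·(1/2)^(251.6/35.4) + 26.7·(1/2)^(188.7/35.4) + 26.7·(1/2)^(125.8/35.4) + 26.7·(1/2)^(62.9/35.4)
      = 0.19364 + 0.66354 + 2.2738 + 7.7917 ≈ 10.923 μg.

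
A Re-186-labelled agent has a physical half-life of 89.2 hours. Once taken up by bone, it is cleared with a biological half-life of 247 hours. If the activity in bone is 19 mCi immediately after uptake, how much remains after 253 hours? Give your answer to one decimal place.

1/t_eff = 1/t_phys + 1/t_biol = 1/89.2 + 1/247 = 0.015259 per hour.
t_eff = 89.2 × 247 / (89.2 + 247) ≈ 65.534 hours.
Remaining = 19 × (1/2)^(253/65.534) = 19 × (1/2)^3.8606 ≈ 1.308 mCi.

1.3 mCi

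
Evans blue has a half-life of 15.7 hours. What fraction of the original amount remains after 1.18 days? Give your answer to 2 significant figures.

0.29

1.18 days = 28.32 hours.
n = 28.32/15.7 ≈ 1.8038 half-lives.
Fraction remaining = (1/2)^1.8038 ≈ 0.28641.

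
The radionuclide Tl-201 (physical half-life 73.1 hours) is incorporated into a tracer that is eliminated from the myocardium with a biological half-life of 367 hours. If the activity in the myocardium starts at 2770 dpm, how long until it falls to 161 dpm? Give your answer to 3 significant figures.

1/t_eff = 1/t_phys + 1/t_biol = 1/73.1 + 1/367 = 0.016405 per hour.
t_eff = 73.1 × 367 / (73.1 + 367) ≈ 60.958 hours.
n = log₂(2770/161) ≈ 4.1048; t = 4.1048 × 60.958 ≈ 250.22 hours.

250 hours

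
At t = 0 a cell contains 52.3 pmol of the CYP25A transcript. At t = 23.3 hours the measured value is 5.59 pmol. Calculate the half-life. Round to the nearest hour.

A/A₀ = 5.59/52.3 ≈ 0.10688.
n = log₂(9.356) ≈ 3.2259 half-lives elapsed in 23.3 hours.
t½ = 23.3/3.2259 ≈ 7.2228 hours.

7 hours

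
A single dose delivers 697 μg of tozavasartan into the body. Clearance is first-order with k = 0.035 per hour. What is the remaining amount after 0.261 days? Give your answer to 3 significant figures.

560 μg

t½ = ln 2 / k = 0.69315 / 0.035 ≈ 19.804 hours.
Convert the elapsed time: 0.261 days = 6.264 hours.
Number of half-lives: n = 6.264/19.804 ≈ 0.3163.
Remaining = 697 × (1/2)^0.3163 = 697 × 0.80313 ≈ 559.78 μg.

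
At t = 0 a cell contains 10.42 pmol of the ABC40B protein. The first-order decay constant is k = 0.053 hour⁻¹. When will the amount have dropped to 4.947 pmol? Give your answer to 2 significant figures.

14 hours

t½ = ln 2 / k = 0.69315 / 0.053 ≈ 13.078 hours.
Fraction remaining = 4.947/10.42 ≈ 0.47476.
n = log₂(10.42/4.947) = ln(2.1063)/ln 2 ≈ 1.0747 half-lives.
t = n × t½ = 1.0747 × 13.078 ≈ 14.056 hours.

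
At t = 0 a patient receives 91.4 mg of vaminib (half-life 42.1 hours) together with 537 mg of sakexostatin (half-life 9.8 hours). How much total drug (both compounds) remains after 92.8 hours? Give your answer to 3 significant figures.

vaminib: 91.4 × (1/2)^(92.8/42.1) = 91.4 × (1/2)^2.2043 ≈ 19.833 mg.
sakexostatin: 537 × (1/2)^(92.8/9.8) = 537 × (1/2)^9.4694 ≈ 0.75754 mg.
Total = 19.833 + 0.75754 ≈ 20.591 mg.

20.6 mg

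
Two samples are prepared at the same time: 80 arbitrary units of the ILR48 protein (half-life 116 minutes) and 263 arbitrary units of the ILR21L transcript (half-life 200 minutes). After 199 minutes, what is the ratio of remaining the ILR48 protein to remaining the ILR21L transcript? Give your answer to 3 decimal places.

0.185

ILR48 protein: 80 × (1/2)^(199/116) = 80 × (1/2)^1.7155 ≈ 24.359 arbitrary units.
ILR21L transcript: 263 × (1/2)^(199/200) = 263 × (1/2)^0.995 ≈ 131.96 arbitrary units.
Ratio ≈ 24.359 / 131.96 ≈ 0.1846.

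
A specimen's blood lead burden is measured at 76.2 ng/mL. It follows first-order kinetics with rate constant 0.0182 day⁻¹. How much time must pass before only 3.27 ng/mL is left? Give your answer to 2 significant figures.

170 days

t½ = ln 2 / λ = 0.69315 / 0.0182 ≈ 38.085 days.
Fraction remaining = 3.27/76.2 ≈ 0.042913.
n = log₂(76.2/3.27) = ln(23.303)/ln 2 ≈ 4.5424 half-lives.
t = n × t½ = 4.5424 × 38.085 ≈ 173 days.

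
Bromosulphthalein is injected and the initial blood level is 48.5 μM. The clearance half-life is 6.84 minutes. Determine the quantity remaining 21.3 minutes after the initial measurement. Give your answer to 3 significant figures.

5.60 μM

Number of half-lives: n = 21.3/6.84 ≈ 3.114.
Remaining = 48.5 × (1/2)^3.114 = 48.5 × 0.1155 ≈ 5.6018 μM.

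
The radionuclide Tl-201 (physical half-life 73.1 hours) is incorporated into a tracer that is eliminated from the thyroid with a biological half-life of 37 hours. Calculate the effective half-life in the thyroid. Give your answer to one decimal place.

24.6 hours

1/t_eff = 1/t_phys + 1/t_biol = 1/73.1 + 1/37 = 0.040707 per hour.
t_eff = 73.1 × 37 / (73.1 + 37) ≈ 24.566 hours.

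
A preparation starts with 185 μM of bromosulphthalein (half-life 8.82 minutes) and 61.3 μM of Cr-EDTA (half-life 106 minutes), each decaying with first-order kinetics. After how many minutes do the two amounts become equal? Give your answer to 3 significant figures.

Set 185·(1/2)^(t/8.82) = 61.3·(1/2)^(t/106).
Taking log₂: log₂(185/61.3) = t·(1/8.82 − 1/106).
log₂(3.0179) = 1.5936; 1/8.82 − 1/106 = 0.10394.
t = 1.5936 / 0.10394 ≈ 15.331 minutes.

15.3 minutes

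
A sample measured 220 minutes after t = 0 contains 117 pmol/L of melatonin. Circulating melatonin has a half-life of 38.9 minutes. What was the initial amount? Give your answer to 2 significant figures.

5900 pmol/L

Number of half-lives elapsed: n = 220/38.9 ≈ 5.6555.
A₀ = A × 2^n = 117 × 2^5.6555 = 117 × 50.406 ≈ 5897.5 pmol/L.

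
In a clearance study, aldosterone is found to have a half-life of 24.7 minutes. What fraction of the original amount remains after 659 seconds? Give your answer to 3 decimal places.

659 seconds = 10.9833 minutes.
n = 10.9833/24.7 ≈ 0.44467 half-lives.
Fraction remaining = (1/2)^0.44467 ≈ 0.73475.

0.735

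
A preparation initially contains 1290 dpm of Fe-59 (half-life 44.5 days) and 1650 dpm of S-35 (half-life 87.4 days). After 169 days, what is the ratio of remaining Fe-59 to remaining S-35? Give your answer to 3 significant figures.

0.215

Fe-59: 1290 × (1/2)^(169/44.5) = 1290 × (1/2)^3.7978 ≈ 92.758 dpm.
S-35: 1650 × (1/2)^(169/87.4) = 1650 × (1/2)^1.9336 ≈ 431.92 dpm.
Ratio ≈ 92.758 / 431.92 ≈ 0.21476.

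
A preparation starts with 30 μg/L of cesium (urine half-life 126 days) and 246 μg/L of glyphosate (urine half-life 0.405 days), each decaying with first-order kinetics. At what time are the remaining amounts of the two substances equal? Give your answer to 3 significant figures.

1.23 days

Set 30·(1/2)^(t/126) = 246·(1/2)^(t/0.405).
Taking log₂: log₂(30/246) = t·(1/126 − 1/0.405).
log₂(0.12195) = -3.0356; 1/126 − 1/0.405 = -2.4612.
t = -3.0356 / -2.4612 ≈ 1.2334 days.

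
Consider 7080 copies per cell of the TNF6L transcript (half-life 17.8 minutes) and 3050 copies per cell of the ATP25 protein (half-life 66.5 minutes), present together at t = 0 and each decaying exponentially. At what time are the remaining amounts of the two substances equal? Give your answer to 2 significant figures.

Set 7080·(1/2)^(t/17.8) = 3050·(1/2)^(t/66.5).
Taking log₂: log₂(7080/3050) = t·(1/17.8 − 1/66.5).
log₂(2.3213) = 1.2149; 1/17.8 − 1/66.5 = 0.041142.
t = 1.2149 / 0.041142 ≈ 29.53 minutes.

30 minutes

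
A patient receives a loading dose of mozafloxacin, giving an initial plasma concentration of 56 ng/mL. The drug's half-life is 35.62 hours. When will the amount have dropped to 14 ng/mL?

14/56 = 1/4, so 2 half-lives have elapsed.
t = 2 × 35.62 = 71.24 hours.

71.24 hours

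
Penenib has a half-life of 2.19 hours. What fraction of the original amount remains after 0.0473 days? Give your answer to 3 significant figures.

0.0473 days = 1.1352 hours.
n = 1.1352/2.19 ≈ 0.51836 half-lives.
Fraction remaining = (1/2)^0.51836 ≈ 0.69817.

0.698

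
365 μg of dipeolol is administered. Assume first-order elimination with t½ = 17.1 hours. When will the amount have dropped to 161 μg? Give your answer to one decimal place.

20.2 hours

Fraction remaining = 161/365 ≈ 0.4411.
n = log₂(365/161) = ln(2.2671)/ln 2 ≈ 1.1808 half-lives.
t = n × t½ = 1.1808 × 17.1 ≈ 20.192 hours.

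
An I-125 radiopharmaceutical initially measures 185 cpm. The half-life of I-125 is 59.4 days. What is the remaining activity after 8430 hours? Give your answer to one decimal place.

3.1 cpm

Convert the elapsed time: 8430 hours = 351.25 days.
Number of half-lives: n = 351.25/59.4 ≈ 5.9133.
Remaining = 185 × (1/2)^5.9133 = 185 × 0.016593 ≈ 3.0697 cpm.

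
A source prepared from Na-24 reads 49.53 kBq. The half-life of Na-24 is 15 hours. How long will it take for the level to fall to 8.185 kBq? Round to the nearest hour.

Fraction remaining = 8.185/49.53 ≈ 0.16525.
n = log₂(49.53/8.185) = ln(6.0513)/ln 2 ≈ 2.5972 half-lives.
t = n × t½ = 2.5972 × 15 ≈ 38.959 hours.

39 hours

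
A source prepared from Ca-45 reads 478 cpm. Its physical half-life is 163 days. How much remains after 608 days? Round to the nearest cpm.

36 cpm

Number of half-lives: n = 608/163 ≈ 3.7301.
Remaining = 478 × (1/2)^3.7301 = 478 × 0.07536 ≈ 36.022 cpm.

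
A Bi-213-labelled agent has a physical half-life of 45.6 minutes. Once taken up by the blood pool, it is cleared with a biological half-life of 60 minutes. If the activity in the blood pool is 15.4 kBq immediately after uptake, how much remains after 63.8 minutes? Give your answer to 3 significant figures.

1/t_eff = 1/t_phys + 1/t_biol = 1/45.6 + 1/60 = 0.038596 per minute.
t_eff = 45.6 × 60 / (45.6 + 60) ≈ 25.909 minutes.
Remaining = 15.4 × (1/2)^(63.8/25.909) = 15.4 × (1/2)^2.4625 ≈ 2.7941 kBq.

2.79 kBq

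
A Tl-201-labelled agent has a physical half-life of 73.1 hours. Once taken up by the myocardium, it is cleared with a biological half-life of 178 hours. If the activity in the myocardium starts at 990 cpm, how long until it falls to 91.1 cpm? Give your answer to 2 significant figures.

180 hours

1/t_eff = 1/t_phys + 1/t_biol = 1/73.1 + 1/178 = 0.019298 per hour.
t_eff = 73.1 × 178 / (73.1 + 178) ≈ 51.819 hours.
n = log₂(990/91.1) ≈ 3.4419; t = 3.4419 × 51.819 ≈ 178.36 hours.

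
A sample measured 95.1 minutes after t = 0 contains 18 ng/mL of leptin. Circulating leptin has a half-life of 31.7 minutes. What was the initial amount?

Number of half-lives elapsed: n = 95.1/31.7 ≈ 3.
A₀ = A × 2^n = 18 × 2^3 = 18 × 8 ≈ 144 ng/mL.

144 ng/mL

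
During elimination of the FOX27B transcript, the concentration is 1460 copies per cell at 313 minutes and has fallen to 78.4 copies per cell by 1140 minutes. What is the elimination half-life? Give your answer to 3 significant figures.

Over Δt = 1140 − 313 = 827 minutes, the level fell by a factor of 1460/78.4 ≈ 18.622.
n = log₂(18.622) ≈ 4.219 half-lives, so t½ = 827/4.219 ≈ 196.02 minutes.

196 minutes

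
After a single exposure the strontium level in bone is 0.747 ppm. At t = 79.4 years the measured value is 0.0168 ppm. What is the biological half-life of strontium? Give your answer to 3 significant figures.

A/A₀ = 0.0168/0.747 ≈ 0.02249.
n = log₂(44.464) ≈ 5.4746 half-lives elapsed in 79.4 years.
t½ = 79.4/5.4746 ≈ 14.503 years.

14.5 years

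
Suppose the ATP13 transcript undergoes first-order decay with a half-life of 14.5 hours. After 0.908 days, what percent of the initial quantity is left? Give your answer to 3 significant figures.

0.908 days = 21.792 hours.
n = 21.792/14.5 ≈ 1.5029 half-lives.
Fraction remaining = (1/2)^1.5029 ≈ 0.35284, i.e. 35.284%.

35.3%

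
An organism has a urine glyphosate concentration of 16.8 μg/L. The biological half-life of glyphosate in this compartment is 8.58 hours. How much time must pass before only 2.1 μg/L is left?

25.74 hours

2.1/16.8 = 1/8, so 3 half-lives have elapsed.
t = 3 × 8.58 = 25.74 hours.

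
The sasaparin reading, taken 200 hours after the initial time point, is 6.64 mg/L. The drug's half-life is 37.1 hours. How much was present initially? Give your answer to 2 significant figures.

Number of half-lives elapsed: n = 200/37.1 ≈ 5.3908.
A₀ = A × 2^n = 6.64 × 2^5.3908 = 6.64 × 41.957 ≈ 278.59 mg/L.

280 mg/L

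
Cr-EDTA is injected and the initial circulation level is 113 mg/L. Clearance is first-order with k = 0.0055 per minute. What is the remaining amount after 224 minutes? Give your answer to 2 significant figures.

t½ = ln 2 / k = 0.69315 / 0.0055 ≈ 126.03 minutes.
Number of half-lives: n = 224/126.03 ≈ 1.7774.
Remaining = 113 × (1/2)^1.7774 = 113 × 0.29171 ≈ 32.963 mg/L.

33 mg/L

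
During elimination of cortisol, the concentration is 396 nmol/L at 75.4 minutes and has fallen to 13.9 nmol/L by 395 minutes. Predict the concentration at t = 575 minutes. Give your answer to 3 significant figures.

Over Δt = 395 − 75.4 = 319.6 minutes, the level fell by a factor of 396/13.9 ≈ 28.489.
n = log₂(28.489) ≈ 4.8323 half-lives, so t½ = 319.6/4.8323 ≈ 66.138 minutes.
From t = 395 to t = 575: 13.9 × (1/2)^((575−395)/66.138) ≈ 2.1073 nmol/L.

2.11 nmol/L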